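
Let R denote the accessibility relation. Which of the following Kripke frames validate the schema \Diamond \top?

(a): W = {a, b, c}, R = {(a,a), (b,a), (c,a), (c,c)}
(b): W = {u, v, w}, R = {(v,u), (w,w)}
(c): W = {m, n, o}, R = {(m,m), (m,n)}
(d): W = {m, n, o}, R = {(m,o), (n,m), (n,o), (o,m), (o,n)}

The schema corresponds to seriality: \forall x \exists y Rxy.
(a): holds.
(b): fails — world u has no successor.
(c): fails — world n has no successor.
(d): holds.
Valid on: (a), (d).

(a), (d)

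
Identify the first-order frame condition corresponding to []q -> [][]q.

transitivity

Suppose □q→□□q is valid. Take Rxy, Ryz and set V(q)={w : Rxw}. Then □q at x, so □□q at x, so □q at y, so q at z, i.e. Rxz.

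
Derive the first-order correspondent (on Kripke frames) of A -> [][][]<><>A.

forall x forall z (x R^3 z -> exists w (x = w & z R^2 w))

This is a Sahlqvist (Geach-type) schema ◇^0□^0A → □^3◇^2A.
First-order correspondent: forall x forall z (x R^3 z -> exists w (x = w & z R^2 w)).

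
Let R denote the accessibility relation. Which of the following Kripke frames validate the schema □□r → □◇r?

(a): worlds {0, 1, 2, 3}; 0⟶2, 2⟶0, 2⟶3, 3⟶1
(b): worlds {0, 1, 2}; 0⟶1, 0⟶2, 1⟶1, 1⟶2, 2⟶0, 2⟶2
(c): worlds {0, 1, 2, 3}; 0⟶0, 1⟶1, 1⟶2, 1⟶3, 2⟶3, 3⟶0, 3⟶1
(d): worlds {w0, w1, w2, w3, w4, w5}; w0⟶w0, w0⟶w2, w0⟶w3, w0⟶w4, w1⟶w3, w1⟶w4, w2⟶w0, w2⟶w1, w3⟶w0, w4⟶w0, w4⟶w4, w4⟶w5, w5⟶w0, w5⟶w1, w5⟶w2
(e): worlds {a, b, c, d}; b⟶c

This is the axiom for a generalized confluence (Geach) condition; its first-order frame correspondent is ∀x ∀z (xRz → ∃w (xR²w ∧ zRw)).
(a): fails — 3R1 but no w with 3R²w and 1Rw.
(b): holds.
(c): holds.
(d): holds.
(e): fails — bRc but no w with bR²w and cRw.

(b), (c), (d)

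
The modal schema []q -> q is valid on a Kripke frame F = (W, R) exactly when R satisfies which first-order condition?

Reflexivity

Suppose □q→q is valid. At any x set V(q)={w : Rxw}. Then □q holds at x, so q holds at x, i.e. Rxx.
Conversely, on a frame with reflexivity the schema holds at every world under every valuation.
Frame condition: forall x Rxx.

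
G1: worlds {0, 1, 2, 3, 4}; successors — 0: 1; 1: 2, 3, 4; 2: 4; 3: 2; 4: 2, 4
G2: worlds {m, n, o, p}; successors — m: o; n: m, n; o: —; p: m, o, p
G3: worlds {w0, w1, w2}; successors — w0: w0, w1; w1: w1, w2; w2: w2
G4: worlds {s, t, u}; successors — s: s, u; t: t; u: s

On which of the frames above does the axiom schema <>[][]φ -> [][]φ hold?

This is the axiom for a generalized confluence (Geach) condition; its first-order frame correspondent is forall x forall y forall z ((xRy & x R^2 z) -> exists w (y R^2 w & z = w)).
G1: fails — 0R1, 0R²3 but no w with 1R²w and 3=w.
G2: fails — nRm, nR²m but no w with mR²w and m=w.
G3: fails — w0Rw1, w0R²w0 but no w with w1R²w and w0=w.
G4: ✓.

G4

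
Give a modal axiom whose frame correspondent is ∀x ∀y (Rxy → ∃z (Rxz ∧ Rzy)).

□□r → □r

The condition is density. The C4 schema □□r → □r defines it.
Suppose □□r→□r is valid. Take Rxy and set V(r)={w : xR²w}. Then □□r at x, so □r at x, so r at y, i.e. ∃z(Rxz∧Rzy).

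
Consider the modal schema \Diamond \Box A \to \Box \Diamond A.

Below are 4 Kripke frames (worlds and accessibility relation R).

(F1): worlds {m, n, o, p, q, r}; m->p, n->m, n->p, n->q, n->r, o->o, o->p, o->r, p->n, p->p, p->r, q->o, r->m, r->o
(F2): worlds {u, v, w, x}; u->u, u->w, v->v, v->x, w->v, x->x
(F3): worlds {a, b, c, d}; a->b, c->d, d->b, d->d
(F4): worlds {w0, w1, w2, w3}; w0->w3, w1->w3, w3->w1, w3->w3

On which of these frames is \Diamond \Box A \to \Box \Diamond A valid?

The schema corresponds to convergence: \forall x \forall y \forall z (Rxy \wedge Rxz \to \exists w (Ryw \wedge Rzw)).
(F1): fails — Rnr and Rnm but r and m have no common successor.
(F2): fails — Ruw and Ruu but w and u have no common successor.
(F3): fails — Rab and Rab but b and b have no common successor.
(F4): ✓.

(F4)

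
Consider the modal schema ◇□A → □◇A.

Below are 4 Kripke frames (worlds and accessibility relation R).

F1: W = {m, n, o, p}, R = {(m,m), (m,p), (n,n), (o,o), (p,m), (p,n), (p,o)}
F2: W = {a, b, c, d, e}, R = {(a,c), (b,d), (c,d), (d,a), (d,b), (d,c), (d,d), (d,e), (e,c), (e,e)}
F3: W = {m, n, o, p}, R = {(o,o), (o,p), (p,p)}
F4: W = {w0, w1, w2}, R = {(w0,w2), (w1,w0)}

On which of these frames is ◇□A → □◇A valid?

The schema corresponds to convergence: ∀x ∀y ∀z (Rxy ∧ Rxz → ∃w (Ryw ∧ Rzw)).
F1: fails — Rpm and Rpn but m and n have no common successor.
F2: fails — Rde and Rdc but e and c have no common successor.
F3: holds.
F4: fails — Rw0w2 and Rw0w2 but w2 and w2 have no common successor.

F3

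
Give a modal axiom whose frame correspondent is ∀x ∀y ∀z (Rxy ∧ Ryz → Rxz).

□p → □□p

This is transitivity; the standard corresponding axiom is 4: □p → □□p.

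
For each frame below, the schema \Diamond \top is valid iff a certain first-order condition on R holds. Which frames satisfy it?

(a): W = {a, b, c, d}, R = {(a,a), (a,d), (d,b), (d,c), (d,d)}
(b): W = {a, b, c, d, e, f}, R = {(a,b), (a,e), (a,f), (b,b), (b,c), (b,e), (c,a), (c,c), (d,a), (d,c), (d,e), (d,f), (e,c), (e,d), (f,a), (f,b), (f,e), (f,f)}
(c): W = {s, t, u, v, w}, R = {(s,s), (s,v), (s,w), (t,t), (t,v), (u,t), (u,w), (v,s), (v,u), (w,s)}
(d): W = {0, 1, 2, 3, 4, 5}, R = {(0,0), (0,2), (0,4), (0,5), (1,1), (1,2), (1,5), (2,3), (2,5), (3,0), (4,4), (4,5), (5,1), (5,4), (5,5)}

This is the axiom for seriality; its first-order frame correspondent is \forall x \exists y Rxy.
(a): fails — world b has no successor.
(b): ✓.
(c): ✓.
(d): ✓.
Valid on: (b), (c), (d).

(b), (c), (d)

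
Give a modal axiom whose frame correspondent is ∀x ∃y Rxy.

□s → ◇s

The condition is seriality. The D schema □s → ◇s defines it.
Suppose □s→◇s is valid. At any x set V(s)=W. Then □s at x, so ◇s at x, so x has a successor.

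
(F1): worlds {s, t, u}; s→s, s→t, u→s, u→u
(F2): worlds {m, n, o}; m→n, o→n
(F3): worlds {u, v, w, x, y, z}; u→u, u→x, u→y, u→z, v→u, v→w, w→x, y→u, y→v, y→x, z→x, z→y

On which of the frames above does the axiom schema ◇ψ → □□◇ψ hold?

(F2)

The schema corresponds to a generalized confluence (Geach) condition: ∀x ∀y ∀z ((xRy ∧ xR²z) → ∃w (y = w ∧ zRw)).
(F1): fails — sRs, sR²t but no w with s=w and tRw.
(F2): ✓.
(F3): fails — uRu, uR²x but no t with u=t and xRt.
Valid on: (F2).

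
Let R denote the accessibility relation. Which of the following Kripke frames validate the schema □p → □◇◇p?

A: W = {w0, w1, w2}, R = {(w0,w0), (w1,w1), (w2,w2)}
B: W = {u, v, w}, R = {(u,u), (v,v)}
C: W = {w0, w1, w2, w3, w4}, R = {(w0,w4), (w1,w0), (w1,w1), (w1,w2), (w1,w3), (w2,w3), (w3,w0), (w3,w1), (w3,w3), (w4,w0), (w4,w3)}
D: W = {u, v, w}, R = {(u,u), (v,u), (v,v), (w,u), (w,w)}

A, B, C, D

The schema corresponds to a generalized confluence (Geach) condition: ∀x ∀z (xRz → ∃w (xRw ∧ zR²w)).
A: holds.
B: holds.
C: holds.
D: holds.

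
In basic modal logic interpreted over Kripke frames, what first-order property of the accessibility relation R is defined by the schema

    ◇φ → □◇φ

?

the Euclidean property: ∀x ∀y ∀z (Rxy ∧ Rxz → Ryz)

Suppose ◇φ→□◇φ is valid. Take Rxy, Rxz and set V(φ)={y}. Then ◇φ at x, so □◇φ at x, so ◇φ at z, so some w with Rzw has φ; w=y, i.e. Rzy. By symmetry of the argument, Ryz.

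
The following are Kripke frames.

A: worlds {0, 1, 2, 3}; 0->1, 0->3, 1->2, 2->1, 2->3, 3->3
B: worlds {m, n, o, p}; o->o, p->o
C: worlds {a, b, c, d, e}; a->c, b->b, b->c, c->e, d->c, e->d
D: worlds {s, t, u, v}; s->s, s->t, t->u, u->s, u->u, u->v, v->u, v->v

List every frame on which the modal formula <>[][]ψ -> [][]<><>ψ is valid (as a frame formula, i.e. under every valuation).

This is the axiom for a generalized confluence (Geach) condition; its first-order frame correspondent is forall x forall y forall z ((xRy & x R^2 z) -> exists w (y R^2 w & z R^2 w)).
A: holds.
B: holds.
C: fails — aRc, aR²e but no w with cR²w and eR²w.
D: holds.

A, B, D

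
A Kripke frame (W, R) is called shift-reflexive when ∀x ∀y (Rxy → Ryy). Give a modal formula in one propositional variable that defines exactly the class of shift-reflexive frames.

This is shift-reflexivity; the standard corresponding axiom is T□: □(□s → s).

□(□s → s)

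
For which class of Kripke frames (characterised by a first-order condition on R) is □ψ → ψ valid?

This is the T axiom.
Its frame correspondent is reflexivity — ∀x Rxx.

reflexivity: ∀x Rxx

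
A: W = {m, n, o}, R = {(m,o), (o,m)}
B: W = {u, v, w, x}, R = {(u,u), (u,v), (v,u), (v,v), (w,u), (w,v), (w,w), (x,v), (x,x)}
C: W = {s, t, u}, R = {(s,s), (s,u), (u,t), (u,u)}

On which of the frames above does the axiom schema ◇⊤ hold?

This is the axiom for seriality; its first-order frame correspondent is ∀x ∃y Rxy.
A: fails — world n has no successor.
B: satisfies the condition.
C: fails — world t has no successor.

B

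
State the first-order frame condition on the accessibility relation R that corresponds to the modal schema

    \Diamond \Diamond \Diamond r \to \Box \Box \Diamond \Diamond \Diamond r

\forall x \forall y \forall z ((x R^3 y \wedge x R^2 z) \to \exists w (y = w \wedge z R^3 w))

This is a Sahlqvist (Geach-type) schema ◇^3□^0r → □^2◇^3r.
First-order correspondent: \forall x \forall y \forall z ((x R^3 y \wedge x R^2 z) \to \exists w (y = w \wedge z R^3 w)).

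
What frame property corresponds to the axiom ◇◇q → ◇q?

Transitivity

This schema is equivalent to the 4 axiom □q → □□q.
Its frame correspondent is transitivity — ∀x ∀y ∀z (Rxy ∧ Ryz → Rxz).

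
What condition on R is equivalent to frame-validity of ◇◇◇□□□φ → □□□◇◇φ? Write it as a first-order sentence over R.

This is a Sahlqvist (Geach-type) schema ◇^3□^3φ → □^3◇^2φ.
Minimal-valuation argument: fix x; take any y with xR^3y and any z with xR^3z. Set V(φ) to the set of worlds R-reachable from y in exactly 3 steps. Then □^3φ holds at y, so the antecedent holds at x; validity forces ◇^2φ at z, giving a w with zR^2w and yR^3w.
First-order correspondent: ∀x ∀y ∀z ((xR³y ∧ xR³z) → ∃w (yR³w ∧ zR²w)).

∀x ∀y ∀z ((xR³y ∧ xR³z) → ∃w (yR³w ∧ zR²w))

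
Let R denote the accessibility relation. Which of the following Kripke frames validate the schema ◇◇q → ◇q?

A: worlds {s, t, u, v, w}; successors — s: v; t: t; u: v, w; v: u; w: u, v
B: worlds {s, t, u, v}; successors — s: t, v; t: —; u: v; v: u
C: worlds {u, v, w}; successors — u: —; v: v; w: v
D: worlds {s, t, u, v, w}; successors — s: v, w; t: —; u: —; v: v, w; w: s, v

The schema corresponds to transitivity: ∀x ∀y ∀z (Rxy ∧ Ryz → Rxz).
A: fails — Ruv and Rvu but not Ruu.
B: fails — Ruv and Rvu but not Ruu.
C: condition met.
D: fails — Rvw and Rws but not Rvs.

C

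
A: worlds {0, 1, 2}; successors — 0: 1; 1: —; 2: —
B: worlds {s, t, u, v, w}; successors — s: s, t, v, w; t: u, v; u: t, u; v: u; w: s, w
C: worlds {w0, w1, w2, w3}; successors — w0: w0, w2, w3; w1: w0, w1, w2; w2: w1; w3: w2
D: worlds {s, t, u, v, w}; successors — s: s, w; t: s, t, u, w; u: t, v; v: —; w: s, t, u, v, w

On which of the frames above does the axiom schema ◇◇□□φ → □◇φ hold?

This is the axiom for a generalized confluence (Geach) condition; its first-order frame correspondent is ∀x ∀y ∀z ((xR²y ∧ xRz) → ∃w (yR²w ∧ zRw)).
A: holds.
B: fails — sR²t, sRw but no w* with tR²w* and wRw*.
C: fails — w0R²w3, w0Rw0 but no w with w3R²w and w0Rw.
D: fails — sR²v, sRs but no w* with vR²w* and sRw*.
Valid on: A.

A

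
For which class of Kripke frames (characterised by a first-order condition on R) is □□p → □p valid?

density: ∀x ∀y (Rxy → ∃z (Rxz ∧ Rzy))

This schema is the C4 axiom.
Its frame correspondent is density — ∀x ∀y (Rxy → ∃z (Rxz ∧ Rzy)).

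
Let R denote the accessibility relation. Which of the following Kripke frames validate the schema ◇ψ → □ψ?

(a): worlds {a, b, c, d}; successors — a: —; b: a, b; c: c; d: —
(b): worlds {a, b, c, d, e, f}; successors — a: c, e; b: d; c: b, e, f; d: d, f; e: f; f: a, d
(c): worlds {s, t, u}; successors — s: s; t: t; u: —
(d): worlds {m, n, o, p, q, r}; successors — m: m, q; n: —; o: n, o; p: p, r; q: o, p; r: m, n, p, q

(c)

Frame correspondent (Sahlqvist): ∀x ∀y ∀z (Rxy ∧ Rxz → y = z) — i.e. partial functionality.
(a): fails — b sees both a and b.
(b): fails — a sees both c and e.
(c): satisfies the condition.
(d): fails — m sees both m and q.
Valid on: (c).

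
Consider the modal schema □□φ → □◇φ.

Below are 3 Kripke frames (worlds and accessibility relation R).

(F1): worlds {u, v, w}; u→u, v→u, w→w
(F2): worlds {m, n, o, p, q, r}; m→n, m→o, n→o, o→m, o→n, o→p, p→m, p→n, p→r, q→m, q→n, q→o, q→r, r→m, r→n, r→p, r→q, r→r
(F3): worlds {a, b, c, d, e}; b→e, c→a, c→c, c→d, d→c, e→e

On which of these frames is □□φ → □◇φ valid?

(F1), (F2)

The schema corresponds to a generalized confluence (Geach) condition: ∀x ∀z (xRz → ∃w (xR²w ∧ zRw)).
(F1): ✓.
(F2): ✓.
(F3): fails — cRa but no w with cR²w and aRw.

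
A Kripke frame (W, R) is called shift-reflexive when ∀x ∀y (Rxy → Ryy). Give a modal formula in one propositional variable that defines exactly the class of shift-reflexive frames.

This is shift-reflexivity; the standard corresponding axiom is T□: □(□s → s).
Suppose □(□s→s) is valid. Take Rxy and set V(s)={w : Ryw}. Then at y, □s holds; since □(□s→s) at x, □s→s at y, so s at y, i.e. Ryy.

□(□s → s)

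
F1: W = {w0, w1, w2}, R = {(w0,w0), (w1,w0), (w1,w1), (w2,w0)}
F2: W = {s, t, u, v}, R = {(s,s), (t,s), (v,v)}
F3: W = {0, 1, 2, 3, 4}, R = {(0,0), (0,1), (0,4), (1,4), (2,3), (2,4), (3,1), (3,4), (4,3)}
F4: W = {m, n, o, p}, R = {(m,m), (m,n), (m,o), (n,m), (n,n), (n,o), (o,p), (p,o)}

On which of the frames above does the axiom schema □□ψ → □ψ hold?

The schema corresponds to density: ∀x ∀y (Rxy → ∃z (Rxz ∧ Rzy)).
F1: holds.
F2: holds.
F3: fails — R31 but no z with R3z and Rz1.
F4: fails — Rop but no z with Roz and Rzp.

F1, F2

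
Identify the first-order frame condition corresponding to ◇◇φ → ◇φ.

Replacing φ by ¬φ and contraposing gives the equivalent schema □φ → □□φ.
Suppose □φ→□□φ is valid. Take Rxy, Ryz and set V(φ)={w : Rxw}. Then □φ at x, so □□φ at x, so □φ at y, so φ at z, i.e. Rxz.
Conversely, on a frame with transitivity the schema holds at every world under every valuation.
Frame condition: ∀x ∀y ∀z (Rxy ∧ Ryz → Rxz).

Transitivity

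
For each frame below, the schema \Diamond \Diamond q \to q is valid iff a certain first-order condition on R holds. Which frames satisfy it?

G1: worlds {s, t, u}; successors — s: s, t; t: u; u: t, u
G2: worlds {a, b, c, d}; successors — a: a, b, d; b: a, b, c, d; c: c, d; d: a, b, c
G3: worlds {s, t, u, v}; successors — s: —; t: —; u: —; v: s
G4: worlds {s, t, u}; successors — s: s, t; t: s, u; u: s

Frame correspondent (Sahlqvist): \forall x \forall y (x R^2 y \to \exists w (y = w \wedge x = w)) — i.e. a generalized confluence (Geach) condition.
G1: fails — sR²t but t ≠ s.
G2: fails — aR²b but b ≠ a.
G3: holds.
G4: fails — sR²t but t ≠ s.

G3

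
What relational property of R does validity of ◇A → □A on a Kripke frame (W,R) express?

Partial functionality

Suppose ◇A→□A is valid. Take Rxy, Rxz and set V(A)={y}. Then ◇A at x, so □A at x, so A at z, i.e. z=y.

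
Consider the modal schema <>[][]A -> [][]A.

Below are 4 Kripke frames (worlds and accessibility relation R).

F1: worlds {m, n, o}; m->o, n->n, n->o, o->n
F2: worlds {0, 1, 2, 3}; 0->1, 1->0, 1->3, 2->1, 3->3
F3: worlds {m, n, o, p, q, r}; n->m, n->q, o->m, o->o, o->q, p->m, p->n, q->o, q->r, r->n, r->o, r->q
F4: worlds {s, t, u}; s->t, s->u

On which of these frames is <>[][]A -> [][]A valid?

F1, F4

This is the axiom for a generalized confluence (Geach) condition; its first-order frame correspondent is forall x forall y forall z ((xRy & x R^2 z) -> exists w (y R^2 w & z = w)).
F1: satisfies the condition.
F2: fails — 0R1, 0R²0 but no w with 1R²w and 0=w.
F3: fails — nRm, nR²o but no w with mR²w and o=w.
F4: satisfies the condition.
Valid on: F1, F4.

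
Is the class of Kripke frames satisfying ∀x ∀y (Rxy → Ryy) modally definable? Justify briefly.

Yes, by □(□q → q)

Yes: it is shift-reflexivity, defined by the T□ schema □(□q → q).
Suppose □(□q→q) is valid. Take Rxy and set V(q)={w : Ryw}. Then at y, □q holds; since □(□q→q) at x, □q→q at y, so q at y, i.e. Ryy.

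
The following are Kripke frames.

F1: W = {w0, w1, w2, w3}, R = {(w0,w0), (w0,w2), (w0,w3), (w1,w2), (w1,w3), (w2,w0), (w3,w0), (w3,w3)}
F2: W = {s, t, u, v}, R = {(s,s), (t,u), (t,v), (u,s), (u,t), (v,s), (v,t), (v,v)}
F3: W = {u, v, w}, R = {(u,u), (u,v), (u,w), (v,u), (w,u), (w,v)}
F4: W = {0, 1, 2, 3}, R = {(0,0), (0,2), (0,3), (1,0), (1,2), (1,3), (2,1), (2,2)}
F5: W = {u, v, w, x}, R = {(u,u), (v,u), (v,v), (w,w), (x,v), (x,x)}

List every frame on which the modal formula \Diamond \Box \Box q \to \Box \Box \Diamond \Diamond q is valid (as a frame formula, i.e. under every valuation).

The schema corresponds to a generalized confluence (Geach) condition: \forall x \forall y \forall z ((xRy \wedge x R^2 z) \to \exists w (y R^2 w \wedge z R^2 w)).
F1: satisfies the condition.
F2: satisfies the condition.
F3: satisfies the condition.
F4: fails — 0R0, 0R²3 but no w with 0R²w and 3R²w.
F5: satisfies the condition.

F1, F2, F3, F5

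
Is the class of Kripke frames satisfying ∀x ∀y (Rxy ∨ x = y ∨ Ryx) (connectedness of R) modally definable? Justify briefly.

If a class were modally definable it would be closed under disjoint unions (Goldblatt–Thomason).
Take 2 disjoint single-world reflexive frames: each is trivially connected, but their disjoint union has 2 worlds with no edge between distinct components, so it is not connected.
So no modal formula (or set of formulas) defines exactly the connected frames.

No — not modally definable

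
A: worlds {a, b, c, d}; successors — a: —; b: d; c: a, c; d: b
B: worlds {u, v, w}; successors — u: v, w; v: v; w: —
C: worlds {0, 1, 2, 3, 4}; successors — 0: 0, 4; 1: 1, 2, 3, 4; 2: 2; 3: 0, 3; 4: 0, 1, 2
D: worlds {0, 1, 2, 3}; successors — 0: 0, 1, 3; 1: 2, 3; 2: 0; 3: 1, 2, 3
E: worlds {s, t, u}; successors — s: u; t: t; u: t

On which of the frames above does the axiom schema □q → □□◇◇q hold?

Frame correspondent (Sahlqvist): ∀x ∀z (xR²z → ∃w (xRw ∧ zR²w)) — i.e. a generalized confluence (Geach) condition.
A: fails — bR²b but no w with bRw and bR²w.
B: satisfies the condition.
C: fails — 0R²2 but no w with 0Rw and 2R²w.
D: satisfies the condition.
E: fails — sR²t but no w with sRw and tR²w.

B, D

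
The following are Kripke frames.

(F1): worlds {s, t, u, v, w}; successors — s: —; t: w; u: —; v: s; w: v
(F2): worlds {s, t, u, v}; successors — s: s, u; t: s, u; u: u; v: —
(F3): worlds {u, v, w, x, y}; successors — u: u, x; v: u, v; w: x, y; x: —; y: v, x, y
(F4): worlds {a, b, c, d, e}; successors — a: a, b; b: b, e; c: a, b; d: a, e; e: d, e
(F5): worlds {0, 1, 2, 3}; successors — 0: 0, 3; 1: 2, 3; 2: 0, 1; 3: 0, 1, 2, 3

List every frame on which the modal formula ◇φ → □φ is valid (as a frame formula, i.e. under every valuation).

The schema corresponds to partial functionality: ∀x ∀y ∀z (Rxy ∧ Rxz → y = z).
(F1): satisfies the condition.
(F2): fails — s sees both s and u.
(F3): fails — u sees both u and x.
(F4): fails — a sees both a and b.
(F5): fails — 0 sees both 0 and 3.
Valid on: (F1).

(F1)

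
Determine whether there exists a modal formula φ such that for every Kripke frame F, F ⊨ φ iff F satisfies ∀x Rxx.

The condition is reflexivity. A defining modal formula is □q → q.
Suppose □q→q is valid. At any x set V(q)={w : Rxw}. Then □q holds at x, so q holds at x, i.e. Rxx.

Yes — defined by □q → q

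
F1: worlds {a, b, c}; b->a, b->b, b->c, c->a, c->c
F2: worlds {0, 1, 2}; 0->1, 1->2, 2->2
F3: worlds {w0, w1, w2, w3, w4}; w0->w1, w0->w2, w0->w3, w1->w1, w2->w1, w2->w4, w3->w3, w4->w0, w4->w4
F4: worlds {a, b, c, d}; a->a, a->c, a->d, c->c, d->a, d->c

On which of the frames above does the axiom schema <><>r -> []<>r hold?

This is the axiom for a generalized confluence (Geach) condition; its first-order frame correspondent is forall x forall y forall z ((x R^2 y & xRz) -> exists w (y = w & zRw)).
F1: fails — bR²a, bRa but no w with a=w and aRw.
F2: holds.
F3: fails — w0R²w1, w0Rw3 but no w with w1=w and w3Rw.
F4: fails — aR²a, aRc but no w with a=w and cRw.
Valid on: F2.

F2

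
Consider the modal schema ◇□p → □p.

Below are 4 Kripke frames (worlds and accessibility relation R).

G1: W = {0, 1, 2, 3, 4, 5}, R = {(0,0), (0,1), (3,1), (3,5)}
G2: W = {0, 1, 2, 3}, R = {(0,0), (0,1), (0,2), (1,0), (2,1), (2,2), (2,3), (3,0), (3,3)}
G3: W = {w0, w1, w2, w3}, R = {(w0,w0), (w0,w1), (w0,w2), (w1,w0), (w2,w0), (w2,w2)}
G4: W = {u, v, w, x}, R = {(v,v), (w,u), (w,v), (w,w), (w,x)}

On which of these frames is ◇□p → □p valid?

The schema corresponds to the Euclidean property: ∀x ∀y ∀z (Rxy ∧ Rxz → Ryz).
G1: fails — R01 and R00 but not R10.
G2: fails — R02 and R00 but not R20.
G3: fails — Rw0w1 and Rw0w1 but not Rw1w1.
G4: fails — Rwu and Rww but not Ruw.
Valid on no frame.

none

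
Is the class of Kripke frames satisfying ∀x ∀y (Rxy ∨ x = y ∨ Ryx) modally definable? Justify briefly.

Any modally definable frame class is closed under disjoint unions.
Take 3 disjoint single-world reflexive frames: each is trivially connected, but their disjoint union has 3 worlds with no edge between distinct components, so it is not connected.
So the class is not modally definable.

No — not modally definable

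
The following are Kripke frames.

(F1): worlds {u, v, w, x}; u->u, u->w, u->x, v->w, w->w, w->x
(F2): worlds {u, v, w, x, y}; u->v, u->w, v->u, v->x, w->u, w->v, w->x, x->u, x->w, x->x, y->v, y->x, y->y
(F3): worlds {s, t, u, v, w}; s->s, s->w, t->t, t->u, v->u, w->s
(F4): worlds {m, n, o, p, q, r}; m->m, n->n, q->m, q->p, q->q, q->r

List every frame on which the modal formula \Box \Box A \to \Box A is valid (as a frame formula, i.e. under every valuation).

The schema corresponds to density: \forall x \forall y (Rxy \to \exists z (Rxz \wedge Rzy)).
(F1): satisfies the condition.
(F2): fails — Ruw but no z with Ruz and Rzw.
(F3): fails — Rvu but no z with Rvz and Rzu.
(F4): satisfies the condition.
Valid on: (F1), (F4).

(F1), (F4)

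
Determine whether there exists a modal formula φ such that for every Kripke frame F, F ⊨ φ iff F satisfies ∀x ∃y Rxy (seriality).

Definable; □p → ◇p defines it

This is a Sahlqvist condition; the D axiom □p → ◇p defines it.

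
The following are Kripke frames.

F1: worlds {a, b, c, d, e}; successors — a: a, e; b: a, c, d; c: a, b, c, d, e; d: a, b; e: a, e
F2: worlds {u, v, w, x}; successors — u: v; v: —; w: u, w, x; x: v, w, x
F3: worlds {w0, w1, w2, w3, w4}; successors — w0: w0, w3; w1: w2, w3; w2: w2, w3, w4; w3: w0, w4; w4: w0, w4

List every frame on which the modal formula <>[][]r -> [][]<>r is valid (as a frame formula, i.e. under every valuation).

F1, F3

Frame correspondent (Sahlqvist): forall x forall y forall z ((xRy & x R^2 z) -> exists w (y R^2 w & zRw)) — i.e. a generalized confluence (Geach) condition.
F1: ✓.
F2: fails — wRu, wR²u but no t with uR²t and uRt.
F3: ✓.
Valid on: F1, F3.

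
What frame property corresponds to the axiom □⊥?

emptiness of R: ∀x ∀y ¬Rxy

This schema is the Ver axiom.
Its frame correspondent is emptiness of R — ∀x ∀y ¬Rxy.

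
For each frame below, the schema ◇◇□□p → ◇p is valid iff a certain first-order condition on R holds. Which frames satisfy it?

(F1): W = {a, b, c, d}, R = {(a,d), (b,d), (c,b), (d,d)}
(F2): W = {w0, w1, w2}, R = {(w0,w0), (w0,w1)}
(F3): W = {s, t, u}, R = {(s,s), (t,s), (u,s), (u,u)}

This is the axiom for a generalized confluence (Geach) condition; its first-order frame correspondent is ∀x ∀y (xR²y → ∃w (yR²w ∧ xRw)).
(F1): fails — cR²d but no w with dR²w and cRw.
(F2): fails — w0R²w1 but no w with w1R²w and w0Rw.
(F3): condition met.
Valid on: (F3).

(F3)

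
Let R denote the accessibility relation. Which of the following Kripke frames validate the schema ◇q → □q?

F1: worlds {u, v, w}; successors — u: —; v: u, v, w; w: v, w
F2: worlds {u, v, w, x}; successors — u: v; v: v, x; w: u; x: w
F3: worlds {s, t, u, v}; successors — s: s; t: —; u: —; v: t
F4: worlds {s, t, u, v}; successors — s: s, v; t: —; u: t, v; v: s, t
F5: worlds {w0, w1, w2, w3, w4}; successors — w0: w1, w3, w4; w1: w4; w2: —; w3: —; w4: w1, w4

The schema corresponds to partial functionality: ∀x ∀y ∀z (Rxy ∧ Rxz → y = z).
F1: fails — v sees both u and v.
F2: fails — v sees both v and x.
F3: satisfies the condition.
F4: fails — s sees both s and v.
F5: fails — w0 sees both w1 and w3.

F3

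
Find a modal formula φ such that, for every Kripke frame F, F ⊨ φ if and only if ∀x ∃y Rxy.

□s → ◇s

A defining formula is □s → ◇s (the D axiom).
Suppose □s→◇s is valid. At any x set V(s)=W. Then □s at x, so ◇s at x, so x has a successor.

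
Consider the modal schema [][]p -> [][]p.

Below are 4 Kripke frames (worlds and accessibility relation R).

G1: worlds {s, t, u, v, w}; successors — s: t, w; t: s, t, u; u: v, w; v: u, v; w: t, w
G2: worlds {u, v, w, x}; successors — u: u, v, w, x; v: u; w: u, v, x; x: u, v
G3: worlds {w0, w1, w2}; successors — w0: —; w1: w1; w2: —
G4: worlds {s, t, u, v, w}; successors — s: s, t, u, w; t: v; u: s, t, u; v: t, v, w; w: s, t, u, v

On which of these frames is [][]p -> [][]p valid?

The schema corresponds to a generalized confluence (Geach) condition: forall x forall z (x R^2 z -> exists w (x R^2 w & z = w)).
G1: condition met.
G2: condition met.
G3: condition met.
G4: condition met.
Valid on: G1, G2, G3, G4.

G1, G2, G3, G4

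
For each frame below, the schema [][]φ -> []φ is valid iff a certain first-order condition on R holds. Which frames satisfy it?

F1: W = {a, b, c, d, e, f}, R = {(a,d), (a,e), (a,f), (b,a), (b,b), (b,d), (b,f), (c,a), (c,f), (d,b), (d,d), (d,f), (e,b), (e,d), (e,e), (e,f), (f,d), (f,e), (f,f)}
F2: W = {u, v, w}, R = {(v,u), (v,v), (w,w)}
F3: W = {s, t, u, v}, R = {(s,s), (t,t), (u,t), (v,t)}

The schema corresponds to density: forall x forall y (Rxy -> exists z (Rxz & Rzy)).
F1: fails — Rca but no z with Rcz and Rza.
F2: condition met.
F3: condition met.

F2, F3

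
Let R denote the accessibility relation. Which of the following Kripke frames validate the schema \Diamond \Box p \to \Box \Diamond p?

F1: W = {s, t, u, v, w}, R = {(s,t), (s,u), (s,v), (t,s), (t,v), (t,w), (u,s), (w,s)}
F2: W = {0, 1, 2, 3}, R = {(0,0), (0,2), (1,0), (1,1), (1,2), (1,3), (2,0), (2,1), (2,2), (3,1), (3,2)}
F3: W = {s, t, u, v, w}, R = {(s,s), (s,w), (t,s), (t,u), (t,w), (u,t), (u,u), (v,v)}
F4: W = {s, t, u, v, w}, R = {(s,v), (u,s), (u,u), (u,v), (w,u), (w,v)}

Frame correspondent (Sahlqvist): \forall x \forall y \forall z (Rxy \wedge Rxz \to \exists w (Ryw \wedge Rzw)) — i.e. convergence.
F1: fails — Rsv and Rsv but v and v have no common successor.
F2: condition met.
F3: fails — Rsw and Rsw but w and w have no common successor.
F4: fails — Rsv and Rsv but v and v have no common successor.

F2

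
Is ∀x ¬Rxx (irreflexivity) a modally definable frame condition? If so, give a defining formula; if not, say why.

Not definable by any modal formula

Modal frame validity is preserved under surjective bounded morphisms.
The 3-cycle (worlds w0,w1,w2 with w0→w1→w2→w0) is irreflexive, and the map sending every world to a single reflexive point • is a surjective bounded morphism (forth: every edge maps to (•,•); back: every world has a successor). So any modal formula valid on the 3-cycle is also valid on the reflexive point, which is not irreflexive.
So the class is not modally definable.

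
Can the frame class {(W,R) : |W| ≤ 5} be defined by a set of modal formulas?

No

Any modally definable frame class is closed under disjoint unions.
Any modal formula valid on each of 6 disjoint one-world frames is valid on their disjoint union (validity is preserved under disjoint unions). Each one-world frame has |W|=1≤5, but the union has |W|=6.
Hence having at most 5 worlds is not modally definable.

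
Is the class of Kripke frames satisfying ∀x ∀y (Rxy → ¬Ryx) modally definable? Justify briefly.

If a class were modally definable it would be closed under surjective bounded morphisms (Goldblatt–Thomason).
The 4-cycle (worlds s,t,u,v with s→t→u→v→s) is asymmetric. Mapping every world to a single reflexive point • is a surjective bounded morphism, and the reflexive point is not asymmetric (R•• but asymmetry requires ¬R••).
So no modal formula (or set of formulas) defines exactly the asymmetric frames.

No — not modally definable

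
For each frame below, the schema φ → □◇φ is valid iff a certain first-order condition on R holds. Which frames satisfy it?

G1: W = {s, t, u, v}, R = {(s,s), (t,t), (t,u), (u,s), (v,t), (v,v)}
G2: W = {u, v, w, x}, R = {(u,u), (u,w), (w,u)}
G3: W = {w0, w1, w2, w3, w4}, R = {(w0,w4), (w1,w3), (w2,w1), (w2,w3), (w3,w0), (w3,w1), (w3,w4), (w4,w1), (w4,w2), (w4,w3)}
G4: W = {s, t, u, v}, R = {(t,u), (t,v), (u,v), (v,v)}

G2

The schema corresponds to symmetry: ∀x ∀y (Rxy → Ryx).
G1: fails — Rus but not Rsu.
G2: ✓.
G3: fails — Rw0w4 but not Rw4w0.
G4: fails — Rtu but not Rut.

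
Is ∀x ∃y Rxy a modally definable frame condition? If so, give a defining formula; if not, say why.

Yes: it is seriality, defined by the D schema □r → ◇r.
Suppose □r→◇r is valid. At any x set V(r)=W. Then □r at x, so ◇r at x, so x has a successor.

Yes — defined by □r → ◇r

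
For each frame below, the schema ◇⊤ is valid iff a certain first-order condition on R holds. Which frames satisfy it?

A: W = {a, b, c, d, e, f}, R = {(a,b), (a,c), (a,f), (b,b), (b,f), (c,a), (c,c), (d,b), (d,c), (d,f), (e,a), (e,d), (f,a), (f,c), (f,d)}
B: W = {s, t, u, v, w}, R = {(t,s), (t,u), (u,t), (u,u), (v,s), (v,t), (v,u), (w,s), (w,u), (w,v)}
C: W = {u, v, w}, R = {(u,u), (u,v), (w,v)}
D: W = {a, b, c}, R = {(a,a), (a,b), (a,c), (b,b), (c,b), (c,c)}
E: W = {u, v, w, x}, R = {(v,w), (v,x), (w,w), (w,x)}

This is the axiom for seriality; its first-order frame correspondent is ∀x ∃y Rxy.
A: satisfies the condition.
B: fails — world s has no successor.
C: fails — world v has no successor.
D: satisfies the condition.
E: fails — world u has no successor.
Valid on: A, D.

A, D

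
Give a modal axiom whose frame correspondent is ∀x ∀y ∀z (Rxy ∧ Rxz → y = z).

◇s → □s

A defining formula is ◇s → □s (the CD axiom).
Suppose ◇s→□s is valid. Take Rxy, Rxz and set V(s)={y}. Then ◇s at x, so □s at x, so s at z, i.e. z=y.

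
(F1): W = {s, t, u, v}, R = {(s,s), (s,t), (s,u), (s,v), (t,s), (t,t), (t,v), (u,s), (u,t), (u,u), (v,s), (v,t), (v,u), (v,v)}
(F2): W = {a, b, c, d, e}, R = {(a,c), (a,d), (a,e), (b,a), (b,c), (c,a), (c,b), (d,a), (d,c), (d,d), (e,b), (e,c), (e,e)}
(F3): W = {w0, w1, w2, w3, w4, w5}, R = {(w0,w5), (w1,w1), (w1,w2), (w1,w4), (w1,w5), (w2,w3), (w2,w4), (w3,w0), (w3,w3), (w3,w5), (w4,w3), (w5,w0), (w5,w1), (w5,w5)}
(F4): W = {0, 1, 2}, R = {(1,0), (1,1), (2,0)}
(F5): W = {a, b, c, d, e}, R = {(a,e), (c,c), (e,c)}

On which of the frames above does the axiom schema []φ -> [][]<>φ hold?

(F1)

This is the axiom for a generalized confluence (Geach) condition; its first-order frame correspondent is forall x forall z (x R^2 z -> exists w (xRw & zRw)).
(F1): satisfies the condition.
(F2): fails — aR²c but no w with aRw and cRw.
(F3): fails — w1R²w4 but no w with w1Rw and w4Rw.
(F4): fails — 1R²0 but no w with 1Rw and 0Rw.
(F5): fails — aR²c but no w with aRw and cRw.
Valid on: (F1).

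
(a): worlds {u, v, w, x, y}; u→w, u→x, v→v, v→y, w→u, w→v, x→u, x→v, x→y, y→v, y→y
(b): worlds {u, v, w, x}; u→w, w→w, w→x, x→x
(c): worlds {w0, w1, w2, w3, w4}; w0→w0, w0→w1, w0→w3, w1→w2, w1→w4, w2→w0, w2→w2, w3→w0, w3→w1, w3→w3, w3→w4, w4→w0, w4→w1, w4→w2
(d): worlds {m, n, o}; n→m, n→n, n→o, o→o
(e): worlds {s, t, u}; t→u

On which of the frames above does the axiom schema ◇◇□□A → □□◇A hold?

(b), (c), (e)

This is the axiom for a generalized confluence (Geach) condition; its first-order frame correspondent is ∀x ∀y ∀z ((xR²y ∧ xR²z) → ∃w (yR²w ∧ zRw)).
(a): fails — uR²u, uR²u but no t with uR²t and uRt.
(b): condition met.
(c): condition met.
(d): fails — nR²m, nR²m but no w with mR²w and mRw.
(e): condition met.
Valid on: (b), (c), (e).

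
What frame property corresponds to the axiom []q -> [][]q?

transitivity

Suppose □q→□□q is valid. Take Rxy, Ryz and set V(q)={w : Rxw}. Then □q at x, so □□q at x, so □q at y, so q at z, i.e. Rxz.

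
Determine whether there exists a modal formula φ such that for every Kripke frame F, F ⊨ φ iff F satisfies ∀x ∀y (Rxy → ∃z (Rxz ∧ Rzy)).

Yes, by □□p → □p

Yes: it is density, defined by the C4 schema □□p → □p.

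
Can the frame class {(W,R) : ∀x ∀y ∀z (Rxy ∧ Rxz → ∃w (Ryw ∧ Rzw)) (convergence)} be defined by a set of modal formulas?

Yes, by ◇□r → □◇r

The condition is convergence. A defining modal formula is ◇□r → □◇r.
Suppose ◇□r→□◇r is valid. Take Rxy, Rxz and set V(r)={w : Ryw}. Then □r at y so ◇□r at x, so □◇r at x, so ◇r at z, giving w with Rzw and Ryw.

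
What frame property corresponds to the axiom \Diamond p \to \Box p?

partial functionality

This is the CD axiom.
It corresponds to partial functionality: \forall x \forall y \forall z (Rxy \wedge Rxz \to y = z).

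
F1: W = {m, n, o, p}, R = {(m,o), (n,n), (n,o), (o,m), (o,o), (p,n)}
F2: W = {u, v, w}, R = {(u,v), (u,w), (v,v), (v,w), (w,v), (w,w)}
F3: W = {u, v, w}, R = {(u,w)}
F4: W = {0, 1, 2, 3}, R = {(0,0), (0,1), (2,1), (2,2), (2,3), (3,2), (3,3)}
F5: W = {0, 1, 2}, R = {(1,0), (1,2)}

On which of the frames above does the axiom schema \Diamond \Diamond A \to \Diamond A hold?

This is the axiom for a generalized confluence (Geach) condition; its first-order frame correspondent is \forall x \forall y (x R^2 y \to \exists w (y = w \wedge xRw)).
F1: fails — mR²m but no w with m=w and mRw.
F2: condition met.
F3: condition met.
F4: fails — 3R²1 but no w with 1=w and 3Rw.
F5: condition met.
Valid on: F2, F3, F5.

F2, F3, F5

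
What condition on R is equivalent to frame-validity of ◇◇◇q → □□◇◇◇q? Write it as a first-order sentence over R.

∀x ∀y ∀z ((xR³y ∧ xR²z) → ∃w (y = w ∧ zR³w))

This is a Sahlqvist (Geach-type) schema ◇^3□^0q → □^2◇^3q.
Minimal-valuation argument: fix x; take any y with xR^3y and any z with xR^2z. Set V(q) to the set of worlds R-reachable from y in exactly 0 steps. Then □^0q holds at y, so the antecedent holds at x; validity forces ◇^3q at z, giving a w with zR^3w and yR^0w.
First-order correspondent: ∀x ∀y ∀z ((xR³y ∧ xR²z) → ∃w (y = w ∧ zR³w)).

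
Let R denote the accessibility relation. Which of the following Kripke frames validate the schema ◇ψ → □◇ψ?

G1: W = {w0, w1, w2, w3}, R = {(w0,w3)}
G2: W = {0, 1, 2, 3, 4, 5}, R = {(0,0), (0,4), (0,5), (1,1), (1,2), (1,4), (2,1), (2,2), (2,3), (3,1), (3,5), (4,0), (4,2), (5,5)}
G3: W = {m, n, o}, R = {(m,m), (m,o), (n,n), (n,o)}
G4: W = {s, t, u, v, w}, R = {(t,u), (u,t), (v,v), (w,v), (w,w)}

none

The schema corresponds to the Euclidean property: ∀x ∀y ∀z (Rxy ∧ Rxz → Ryz).
G1: fails — Rw0w3 and Rw0w3 but not Rw3w3.
G2: fails — R04 and R04 but not R44.
G3: fails — Rmo and Rmo but not Roo.
G4: fails — Rtu and Rtu but not Ruu.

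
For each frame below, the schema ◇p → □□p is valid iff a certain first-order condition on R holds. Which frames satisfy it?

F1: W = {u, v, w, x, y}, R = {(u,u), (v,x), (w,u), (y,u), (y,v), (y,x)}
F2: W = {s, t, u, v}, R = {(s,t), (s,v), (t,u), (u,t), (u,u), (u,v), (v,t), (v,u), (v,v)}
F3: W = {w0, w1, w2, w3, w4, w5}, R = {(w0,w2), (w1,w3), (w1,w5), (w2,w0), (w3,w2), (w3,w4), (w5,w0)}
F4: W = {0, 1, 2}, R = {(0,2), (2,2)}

The schema corresponds to a generalized confluence (Geach) condition: ∀x ∀y ∀z ((xRy ∧ xR²z) → ∃w (y = w ∧ z = w)).
F1: fails — yRu, yR²x but u ≠ x.
F2: fails — sRt, sR²u but t ≠ u.
F3: fails — w0Rw2, w0R²w0 but w2 ≠ w0.
F4: ✓.

F4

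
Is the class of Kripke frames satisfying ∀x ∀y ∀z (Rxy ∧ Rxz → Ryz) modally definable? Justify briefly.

Yes — defined by ◇q → □◇q

Yes: it is the Euclidean property, defined by the 5 schema ◇q → □◇q.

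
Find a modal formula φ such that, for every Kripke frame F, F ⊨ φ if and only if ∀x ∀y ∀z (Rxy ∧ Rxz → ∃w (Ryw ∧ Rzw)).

This is convergence; the standard corresponding axiom is .2: ◇□p → □◇p.
Suppose ◇□p→□◇p is valid. Take Rxy, Rxz and set V(p)={w : Ryw}. Then □p at y so ◇□p at x, so □◇p at x, so ◇p at z, giving w with Rzw and Ryw.

◇□p → □◇p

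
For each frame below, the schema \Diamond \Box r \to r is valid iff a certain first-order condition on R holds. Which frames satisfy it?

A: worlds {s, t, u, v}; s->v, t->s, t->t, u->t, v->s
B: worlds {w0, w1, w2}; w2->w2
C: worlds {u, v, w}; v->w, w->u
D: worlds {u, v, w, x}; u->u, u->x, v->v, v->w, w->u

B

The schema corresponds to symmetry: \forall x \forall y (Rxy \to Ryx).
A: fails — Rut but not Rtu.
B: holds.
C: fails — Rwu but not Ruw.
D: fails — Rwu but not Ruw.
Valid on: B.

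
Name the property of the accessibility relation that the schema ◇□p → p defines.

Equivalently (dual form): p → □◇p.
Suppose p→□◇p is valid. Take Rxy and set V(p)={x}. Then p at x, so □◇p at x, so ◇p at y, so some z with Ryz has p; z=x, i.e. Ryx.
Conversely, on a frame with symmetry the schema holds at every world under every valuation.
So the correspondent is symmetry.

symmetry: ∀x ∀y (Rxy → Ryx)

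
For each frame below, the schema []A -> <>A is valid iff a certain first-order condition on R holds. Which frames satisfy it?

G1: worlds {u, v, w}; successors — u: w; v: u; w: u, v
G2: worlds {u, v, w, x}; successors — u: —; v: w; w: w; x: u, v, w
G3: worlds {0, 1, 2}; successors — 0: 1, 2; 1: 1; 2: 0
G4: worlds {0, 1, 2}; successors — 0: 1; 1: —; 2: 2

G1, G3

This is the axiom for seriality; its first-order frame correspondent is forall x exists y Rxy.
G1: ✓.
G2: fails — world u has no successor.
G3: ✓.
G4: fails — world 1 has no successor.
Valid on: G1, G3.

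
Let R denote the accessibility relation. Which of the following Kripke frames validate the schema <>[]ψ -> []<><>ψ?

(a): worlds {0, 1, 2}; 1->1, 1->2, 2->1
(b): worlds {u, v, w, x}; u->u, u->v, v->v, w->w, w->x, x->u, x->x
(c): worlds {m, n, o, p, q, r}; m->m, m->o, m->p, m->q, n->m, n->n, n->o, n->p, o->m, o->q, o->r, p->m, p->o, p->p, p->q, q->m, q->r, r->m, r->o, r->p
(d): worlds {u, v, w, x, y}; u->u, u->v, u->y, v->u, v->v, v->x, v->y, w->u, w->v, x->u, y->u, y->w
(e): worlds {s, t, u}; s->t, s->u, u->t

(a), (b), (c), (d)

The schema corresponds to a generalized confluence (Geach) condition: forall x forall y forall z ((xRy & xRz) -> exists w (yRw & z R^2 w)).
(a): holds.
(b): holds.
(c): holds.
(d): holds.
(e): fails — sRt, sRt but no w with tRw and tR²w.
Valid on: (a), (b), (c), (d).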